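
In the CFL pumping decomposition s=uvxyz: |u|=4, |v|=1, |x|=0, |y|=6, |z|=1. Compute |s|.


|s| = |u| + |v| + |x| + |y| + |z|
= 4 + 1 + 0 + 6 + 1
= 5 + 0 + 7
= 5 + 7
= 12

12


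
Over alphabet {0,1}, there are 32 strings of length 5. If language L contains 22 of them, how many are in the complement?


Alphabet: {0,1}
String length: 5
Total strings of length 5 = 2^5 = 32
Strings in L = 22
Complement = total - |L|
= 32 - 22
= 10

10


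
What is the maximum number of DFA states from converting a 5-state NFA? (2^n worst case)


NFA has 5 states
Subset construction: each DFA state = subset of NFA states
Maximum subsets = 2^5
2^5 = 32

32


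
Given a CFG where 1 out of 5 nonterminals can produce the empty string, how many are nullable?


Nonterminals: {S, A, B, C, D}
A nonterminal is nullable if it can derive epsilon
Counting nullable nonterminals: 1
Total nullable = 1

1


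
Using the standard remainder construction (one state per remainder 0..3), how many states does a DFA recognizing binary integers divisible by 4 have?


Divisibility by 4 is tracked via the remainder mod 4: 0, 1, ..., 3
The construction assigns one state to each remainder
Number of remainders = 4

4


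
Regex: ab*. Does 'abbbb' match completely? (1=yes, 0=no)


Pattern: ab*
String: 'abbbb'
Pattern requires: exactly one 'a' followed by zero or more 'b's
First char is 'a' -> OK
Rest 'bbbb': all b's? Yes
Result: 1

1


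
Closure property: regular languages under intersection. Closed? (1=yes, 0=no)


Regular languages are closed under:
- Union (DFA product construction)
- Intersection (DFA product construction)
- Complement (swap accept/reject states)
- Concatenation (NFA construction)
- Kleene star (NFA construction)
intersection is in this list
Therefore: closed

1


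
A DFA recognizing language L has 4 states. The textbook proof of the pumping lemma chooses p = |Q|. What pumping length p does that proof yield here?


Pumping lemma for regular languages (standard proof):
Take p = |Q|, the number of DFA states.
Any string of length >= |Q| passes through |Q|+1 states while reading its first |Q| symbols,
so by pigeonhole some state repeats, giving the loop that can be pumped.
Here |Q| = 4
Therefore the proof uses p = 4

4


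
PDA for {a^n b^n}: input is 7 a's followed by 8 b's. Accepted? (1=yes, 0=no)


Language requires equal numbers of a's and b's
PDA pushes for each 'a', pops for each 'b'
Number of a's = 7
Number of b's = 8
7 != 8 -> Reject

0


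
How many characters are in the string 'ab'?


String: 'ab'
Counting characters:
  'a' appears 1 time(s)
  'b' appears 1 time(s)
Total length = 1 + 1 = 2

2


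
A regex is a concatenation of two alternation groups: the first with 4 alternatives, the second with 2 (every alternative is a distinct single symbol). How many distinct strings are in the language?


First group: 4 alternatives
Second group: 2 alternatives
Concatenation: each choice from group 1 pairs with each from group 2
Total = 4 x 2 = 8

8


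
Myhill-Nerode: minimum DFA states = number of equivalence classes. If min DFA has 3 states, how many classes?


Myhill-Nerode theorem:
Number of equivalence classes = number of states in minimal DFA
Minimal DFA states = 3
Therefore equivalence classes = 3

3


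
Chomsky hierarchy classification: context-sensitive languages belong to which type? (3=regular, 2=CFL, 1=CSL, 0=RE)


Chomsky hierarchy levels:
  Type 3: Regular (DFA/NFA/regex)
  Type 2: Context-free (PDA)
  Type 1: Context-sensitive
  Type 0: Recursively enumerable (TM)
'context-sensitive' corresponds to Type 1

1


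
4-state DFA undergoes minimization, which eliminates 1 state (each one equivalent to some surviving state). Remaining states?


Original DFA: 4 states
Redundant states removed: 1
Minimized states = original - removed
= 4 - 1
= 3

3


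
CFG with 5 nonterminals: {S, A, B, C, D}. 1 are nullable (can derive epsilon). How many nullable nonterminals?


Nonterminals: {S, A, B, C, D}
A nonterminal is nullable if it can derive epsilon
Counting nullable nonterminals: 1
Total nullable = 1

1


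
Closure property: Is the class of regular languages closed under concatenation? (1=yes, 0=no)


Regular languages are closed under all standard operations:
- Union: Yes (product construction)
- Intersection: Yes (product construction)
- Complement: Yes (swap accept/reject)
- Concatenation: Yes (NFA construction)
Operation: concatenation -> Closed

1


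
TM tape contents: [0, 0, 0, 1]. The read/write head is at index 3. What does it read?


Tape: [0, 0, 0, 1]
Positions: 0 1 2 3
Values:    0 0 0 1
Head at position 3
tape[3] = 1

1


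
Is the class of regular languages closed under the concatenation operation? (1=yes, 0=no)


Regular languages are closed under:
- Union (DFA product construction)
- Intersection (DFA product construction)
- Complement (swap accept/reject states)
- Concatenation (NFA construction)
- Kleene star (NFA construction)
concatenation is in this list
Therefore: closed

1


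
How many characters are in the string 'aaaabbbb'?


String: 'aaaabbbb'
Counting characters:
  'a' appears 4 time(s)
  'b' appears 4 time(s)
Total length = 4 + 4 = 8

8


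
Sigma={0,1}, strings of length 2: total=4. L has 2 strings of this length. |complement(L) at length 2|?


Alphabet: {0,1}
String length: 2
Total strings of length 2 = 2^2 = 4
Strings in L = 2
Complement = total - |L|
= 4 - 2
= 2

2


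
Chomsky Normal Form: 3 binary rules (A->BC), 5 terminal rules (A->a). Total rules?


CNF allows two rule forms:
  A -> BC (binary): 3 rules
  A -> a (terminal): 5 rules
Total = 3 + 5 = 8

8


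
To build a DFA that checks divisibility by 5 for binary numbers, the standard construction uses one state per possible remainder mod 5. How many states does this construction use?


Divisibility by 5 is tracked via the remainder mod 5: 0, 1, ..., 4
The construction assigns one state to each remainder
Number of remainders = 5

5


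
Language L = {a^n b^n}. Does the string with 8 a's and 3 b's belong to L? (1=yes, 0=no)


Language requires equal numbers of a's and b's
PDA pushes for each 'a', pops for each 'b'
Number of a's = 8
Number of b's = 3
8 != 3 -> Reject

0


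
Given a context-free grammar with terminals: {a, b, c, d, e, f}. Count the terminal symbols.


Terminal symbols: a, b, c, d, e, f
Counting each: a (#1), b (#2), c (#3), d (#4), e (#5), f (#6)
Total = 6

6


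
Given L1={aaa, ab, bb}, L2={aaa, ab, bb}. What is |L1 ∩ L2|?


L1 = {aaa, ab, bb}
L2 = {aaa, ab, bb}
Checking each string in L1 against L2:
  'aaa': in L2? Yes
  'ab': in L2? Yes
  'bb': in L2? Yes
Intersection = {aaa, ab, bb}
|L1 ∩ L2| = 3

3


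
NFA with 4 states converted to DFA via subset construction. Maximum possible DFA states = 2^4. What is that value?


NFA has 4 states
Subset construction: each DFA state = subset of NFA states
Maximum subsets = 2^4
2^4 = 16

16


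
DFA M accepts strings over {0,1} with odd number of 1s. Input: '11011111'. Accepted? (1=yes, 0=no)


DFA has 2 states: q_even (start, accept=no) and q_odd
Processing string '11011111' character by character:
  Position 0: read '1', 1-count=1 -> q_odd
  Position 1: read '1', 1-count=2 -> q_even
  Position 2: read '0', 1-count=2 -> q_even (no change)
  Position 3: read '1', 1-count=3 -> q_odd
  Position 4: read '1', 1-count=4 -> q_even
  Position 5: read '1', 1-count=5 -> q_odd
  Position 6: read '1', 1-count=6 -> q_even
  Position 7: read '1', 1-count=7 -> q_odd
Final state: q_odd, total 1s = 7 (odd); the DFA requires an odd count -> accept

1


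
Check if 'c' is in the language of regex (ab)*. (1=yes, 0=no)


Pattern: (ab)*
String: 'c'
Pattern requires: zero or more repetitions of 'ab'
Length 1 is odd -> cannot be (ab)* -> no match
Result: 0

0


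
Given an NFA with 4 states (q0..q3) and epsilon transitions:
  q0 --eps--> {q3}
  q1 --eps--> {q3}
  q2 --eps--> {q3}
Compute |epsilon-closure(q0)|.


Starting from q0
Initialize closure = {q0}
Follow epsilon from q0 -> add q3
Final closure: {q0, q3}
Size = 2

2


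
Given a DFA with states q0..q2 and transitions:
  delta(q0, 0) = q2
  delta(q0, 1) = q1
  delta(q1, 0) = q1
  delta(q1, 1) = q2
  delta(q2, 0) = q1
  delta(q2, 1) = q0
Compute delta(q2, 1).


Looking up transition function:
delta(q2, 1) in the table
Row: q2, Column: 1
Result: q0

q0


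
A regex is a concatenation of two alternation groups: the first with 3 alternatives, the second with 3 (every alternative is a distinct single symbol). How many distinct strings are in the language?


First group: 3 alternatives
Second group: 3 alternatives
Concatenation: each choice from group 1 pairs with each from group 2
Total = 3 x 3 = 9

9


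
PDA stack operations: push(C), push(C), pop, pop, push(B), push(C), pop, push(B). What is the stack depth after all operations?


Tracing stack operations:
  push(C) -> stack = [C], depth=1
  push(C) -> stack = [C,C], depth=2
  pop -> removed C, stack = [C], depth=1
  pop -> removed C, stack = [], depth=0
  push(B) -> stack = [B], depth=1
  push(C) -> stack = [B,C], depth=2
  pop -> removed C, stack = [B], depth=1
  push(B) -> stack = [B,B], depth=2
Final depth = 2

2


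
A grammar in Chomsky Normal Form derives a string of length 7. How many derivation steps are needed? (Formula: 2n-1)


Chomsky Normal Form derivation:
String length n = 7
Each step either:
  - Splits a nonterminal into two (n-1 such steps)
  - Converts a nonterminal to terminal (n such steps)
Total = (n-1) + n = 2n - 1
= 2(7) - 1
= 14 - 1
= 13

13


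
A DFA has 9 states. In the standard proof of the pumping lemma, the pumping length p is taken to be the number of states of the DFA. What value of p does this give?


Pumping lemma for regular languages (standard proof):
Take p = |Q|, the number of DFA states.
Any string of length >= |Q| passes through |Q|+1 states while reading its first |Q| symbols,
so by pigeonhole some state repeats, giving the loop that can be pumped.
Here |Q| = 9
Therefore the proof uses p = 9

9


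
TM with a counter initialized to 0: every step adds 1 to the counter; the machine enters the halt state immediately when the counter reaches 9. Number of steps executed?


Counter starts at 0. Counting sequence:
  Step 1: counter = 1
  Step 2: counter = 2
  Step 3: counter = 3
  Step 4: counter = 4
  Step 5: counter = 5
  Step 6: counter = 6
  ...
  Step 9: counter = 9
Counter reached 9 -> halt
Total steps = 9

9


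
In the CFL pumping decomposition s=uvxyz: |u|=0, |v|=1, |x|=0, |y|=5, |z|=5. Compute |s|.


|s| = |u| + |v| + |x| + |y| + |z|
= 0 + 1 + 0 + 5 + 5
= 1 + 0 + 10
= 1 + 10
= 11

11


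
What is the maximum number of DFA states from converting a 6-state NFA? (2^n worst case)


NFA has 6 states
Subset construction: each DFA state = subset of NFA states
Maximum subsets = 2^6
2^6 = 64

64


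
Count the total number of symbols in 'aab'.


String: 'aab'
Counting characters:
  'a' appears 2 time(s)
  'b' appears 1 time(s)
Total length = 2 + 1 = 3

3


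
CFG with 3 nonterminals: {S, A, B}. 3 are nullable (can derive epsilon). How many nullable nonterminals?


Nonterminals: {S, A, B}
A nonterminal is nullable if it can derive epsilon
Counting nullable nonterminals: 3
Total nullable = 3

3


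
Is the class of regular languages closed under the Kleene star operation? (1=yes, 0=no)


Regular languages are closed under:
- Union (DFA product construction)
- Intersection (DFA product construction)
- Complement (swap accept/reject states)
- Concatenation (NFA construction)
- Kleene star (NFA construction)
Kleene star is in this list
Therefore: closed

1


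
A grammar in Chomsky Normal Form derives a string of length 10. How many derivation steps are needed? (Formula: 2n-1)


Chomsky Normal Form derivation:
String length n = 10
Each step either:
  - Splits a nonterminal into two (n-1 such steps)
  - Converts a nonterminal to terminal (n such steps)
Total = (n-1) + n = 2n - 1
= 2(10) - 1
= 20 - 1
= 19

19


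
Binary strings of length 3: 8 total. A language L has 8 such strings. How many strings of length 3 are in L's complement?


Alphabet: {0,1}
String length: 3
Total strings of length 3 = 2^3 = 8
Strings in L = 8
Complement = total - |L|
= 8 - 8
= 0

0


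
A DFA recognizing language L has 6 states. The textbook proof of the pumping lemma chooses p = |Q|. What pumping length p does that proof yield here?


Pumping lemma for regular languages (standard proof):
Take p = |Q|, the number of DFA states.
Any string of length >= |Q| passes through |Q|+1 states while reading its first |Q| symbols,
so by pigeonhole some state repeats, giving the loop that can be pumped.
Here |Q| = 6
Therefore the proof uses p = 6

6


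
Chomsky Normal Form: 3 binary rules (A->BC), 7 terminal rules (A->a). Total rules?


CNF allows two rule forms:
  A -> BC (binary): 3 rules
  A -> a (terminal): 7 rules
Total = 3 + 7 = 10

10


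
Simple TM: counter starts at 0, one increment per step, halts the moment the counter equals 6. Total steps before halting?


Counter starts at 0. Counting sequence:
  Step 1: counter = 1
  Step 2: counter = 2
  Step 3: counter = 3
  Step 4: counter = 4
  Step 5: counter = 5
  Step 6: counter = 6
Counter reached 6 -> halt
Total steps = 6

6


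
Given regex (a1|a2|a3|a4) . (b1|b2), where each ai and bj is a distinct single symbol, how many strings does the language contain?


First group: 4 alternatives
Second group: 2 alternatives
Concatenation: each choice from group 1 pairs with each from group 2
Total = 4 x 2 = 8

8


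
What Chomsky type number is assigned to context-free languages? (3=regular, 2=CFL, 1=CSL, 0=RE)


Chomsky hierarchy levels:
  Type 3: Regular (DFA/NFA/regex)
  Type 2: Context-free (PDA)
  Type 1: Context-sensitive
  Type 0: Recursively enumerable (TM)
'context-free' corresponds to Type 2

2


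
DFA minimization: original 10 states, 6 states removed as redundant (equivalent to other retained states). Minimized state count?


Original DFA: 10 states
Redundant states removed: 6
Minimized states = original - removed
= 10 - 6
= 4

4


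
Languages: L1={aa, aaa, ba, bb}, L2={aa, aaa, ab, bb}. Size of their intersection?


L1 = {aa, aaa, ba, bb}
L2 = {aa, aaa, ab, bb}
Checking each string in L1 against L2:
  'aa': in L2? Yes
  'aaa': in L2? Yes
  'ba': in L2? No
  'bb': in L2? Yes
Intersection = {aa, aaa, bb}
|L1 ∩ L2| = 3

3


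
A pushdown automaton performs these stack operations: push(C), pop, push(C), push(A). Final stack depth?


Tracing stack operations:
  push(C) -> stack = [C], depth=1
  pop -> removed C, stack = [], depth=0
  push(C) -> stack = [C], depth=1
  push(A) -> stack = [C,A], depth=2
Final depth = 2

2


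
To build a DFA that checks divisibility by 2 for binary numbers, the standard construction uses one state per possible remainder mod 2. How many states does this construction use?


Divisibility by 2 is tracked via the remainder mod 2: 0, 1, ..., 1
The construction assigns one state to each remainder
Number of remainders = 2

2


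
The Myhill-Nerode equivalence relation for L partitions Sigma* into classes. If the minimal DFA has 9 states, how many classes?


Myhill-Nerode theorem:
Number of equivalence classes = number of states in minimal DFA
Minimal DFA states = 9
Therefore equivalence classes = 9

9


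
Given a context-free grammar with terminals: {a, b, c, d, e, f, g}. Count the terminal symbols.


Terminal symbols: a, b, c, d, e, f, g
Counting each: a (#1), b (#2), c (#3), d (#4), e (#5), f (#6), g (#7)
Total = 7

7


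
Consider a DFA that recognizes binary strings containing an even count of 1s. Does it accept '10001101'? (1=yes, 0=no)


DFA has 2 states: q_even (start, accept=yes) and q_odd
Processing string '10001101' character by character:
  Position 0: read '1', 1-count=1 -> q_odd
  Position 1: read '0', 1-count=1 -> q_odd (no change)
  Position 2: read '0', 1-count=1 -> q_odd (no change)
  Position 3: read '0', 1-count=1 -> q_odd (no change)
  Position 4: read '1', 1-count=2 -> q_even
  Position 5: read '1', 1-count=3 -> q_odd
  Position 6: read '0', 1-count=3 -> q_odd (no change)
  Position 7: read '1', 1-count=4 -> q_even
Final state: q_even, total 1s = 4 (even); the DFA requires an even count -> accept

1


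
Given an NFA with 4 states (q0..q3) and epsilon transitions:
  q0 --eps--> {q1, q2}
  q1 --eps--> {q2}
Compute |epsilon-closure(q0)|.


Starting from q0
Initialize closure = {q0}
Follow epsilon from q0 -> add q1
Follow epsilon from q0 -> add q2
Final closure: {q0, q1, q2}
Size = 3

3


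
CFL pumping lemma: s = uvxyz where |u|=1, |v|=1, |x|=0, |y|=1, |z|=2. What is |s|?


|s| = |u| + |v| + |x| + |y| + |z|
= 1 + 1 + 0 + 1 + 2
= 2 + 0 + 3
= 2 + 3
= 5

5


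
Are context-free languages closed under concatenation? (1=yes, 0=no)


CFL closure properties:
  Closed under: union, concatenation, Kleene star
  NOT closed under: intersection, complement
Operation 'concatenation' is in closed list -> Yes (closed)

1


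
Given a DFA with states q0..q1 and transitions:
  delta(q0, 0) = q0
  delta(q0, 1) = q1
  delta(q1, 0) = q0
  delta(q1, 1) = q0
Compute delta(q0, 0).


Looking up transition function:
delta(q0, 0) in the table
Row: q0, Column: 0
Result: q0

q0


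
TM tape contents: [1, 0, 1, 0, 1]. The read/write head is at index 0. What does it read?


Tape: [1, 0, 1, 0, 1]
Positions: 0 1 2 3 4
Values:    1 0 1 0 1
Head at position 0
tape[0] = 1

1


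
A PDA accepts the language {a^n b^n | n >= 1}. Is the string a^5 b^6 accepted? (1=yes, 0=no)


Language requires equal numbers of a's and b's
PDA pushes for each 'a', pops for each 'b'
Number of a's = 5
Number of b's = 6
5 != 6 -> Reject

0


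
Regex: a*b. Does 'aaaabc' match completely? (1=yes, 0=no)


Pattern: a*b
String: 'aaaabc'
Pattern requires: zero or more 'a's followed by exactly one 'b'
Found 4 leading 'a's
Remaining: 'bc'
Remaining is not 'b' -> no match
Result: 0

0


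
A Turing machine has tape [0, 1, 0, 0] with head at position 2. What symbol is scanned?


Tape: [0, 1, 0, 0]
Positions: 0 1 2 3
Values:    0 1 0 0
Head at position 2
tape[2] = 0

0


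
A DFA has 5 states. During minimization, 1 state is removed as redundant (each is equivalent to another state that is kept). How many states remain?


Original DFA: 5 states
Redundant states removed: 1
Minimized states = original - removed
= 5 - 1
= 4

4


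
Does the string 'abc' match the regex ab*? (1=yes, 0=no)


Pattern: ab*
String: 'abc'
Pattern requires: exactly one 'a' followed by zero or more 'b's
First char is 'a' -> OK
Rest 'bc': all b's? No
Result: 0

0


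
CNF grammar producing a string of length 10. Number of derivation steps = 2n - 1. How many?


Chomsky Normal Form derivation:
String length n = 10
Each step either:
  - Splits a nonterminal into two (n-1 such steps)
  - Converts a nonterminal to terminal (n such steps)
Total = (n-1) + n = 2n - 1
= 2(10) - 1
= 20 - 1
= 19

19


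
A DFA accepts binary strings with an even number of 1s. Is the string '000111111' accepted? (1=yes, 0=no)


DFA has 2 states: q_even (start, accept=yes) and q_odd
Processing string '000111111' character by character:
  Position 0: read '0', 1-count=0 -> q_even (no change)
  Position 1: read '0', 1-count=0 -> q_even (no change)
  Position 2: read '0', 1-count=0 -> q_even (no change)
  Position 3: read '1', 1-count=1 -> q_odd
  Position 4: read '1', 1-count=2 -> q_even
  Position 5: read '1', 1-count=3 -> q_odd
  Position 6: read '1', 1-count=4 -> q_even
  Position 7: read '1', 1-count=5 -> q_odd
  Position 8: read '1', 1-count=6 -> q_even
Final state: q_even, total 1s = 6 (even); the DFA requires an even count -> accept

1


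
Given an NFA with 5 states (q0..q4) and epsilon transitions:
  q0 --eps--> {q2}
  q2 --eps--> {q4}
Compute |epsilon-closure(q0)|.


Starting from q0
Initialize closure = {q0}
Follow epsilon from q0 -> add q2
Follow epsilon from q2 -> add q4
Final closure: {q0, q2, q4}
Size = 3

3


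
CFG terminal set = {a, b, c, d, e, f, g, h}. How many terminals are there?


Terminal symbols: a, b, c, d, e, f, g, h
Counting each: a (#1), b (#2), c (#3), d (#4), e (#5), f (#6), g (#7), h (#8)
Total = 8

8


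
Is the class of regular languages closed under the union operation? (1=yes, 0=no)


Regular languages are closed under:
- Union (DFA product construction)
- Intersection (DFA product construction)
- Complement (swap accept/reject states)
- Concatenation (NFA construction)
- Kleene star (NFA construction)
union is in this list
Therefore: closed

1


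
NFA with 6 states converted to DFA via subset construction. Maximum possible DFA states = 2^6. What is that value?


NFA has 6 states
Subset construction: each DFA state = subset of NFA states
Maximum subsets = 2^6
2^6 = 64

64


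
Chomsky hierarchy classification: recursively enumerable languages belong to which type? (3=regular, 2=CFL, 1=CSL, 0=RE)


Chomsky hierarchy levels:
  Type 3: Regular (DFA/NFA/regex)
  Type 2: Context-free (PDA)
  Type 1: Context-sensitive
  Type 0: Recursively enumerable (TM)
'recursively enumerable' corresponds to Type 0

0


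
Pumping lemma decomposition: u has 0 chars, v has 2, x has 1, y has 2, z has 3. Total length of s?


|s| = |u| + |v| + |x| + |y| + |z|
= 0 + 2 + 1 + 2 + 3
= 2 + 1 + 5
= 3 + 5
= 8

8


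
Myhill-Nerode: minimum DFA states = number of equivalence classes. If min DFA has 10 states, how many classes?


Myhill-Nerode theorem:
Number of equivalence classes = number of states in minimal DFA
Minimal DFA states = 10
Therefore equivalence classes = 10

10


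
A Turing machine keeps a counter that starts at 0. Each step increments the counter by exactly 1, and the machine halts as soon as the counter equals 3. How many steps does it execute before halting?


Counter starts at 0. Counting sequence:
  Step 1: counter = 1
  Step 2: counter = 2
  Step 3: counter = 3
Counter reached 3 -> halt
Total steps = 3

3


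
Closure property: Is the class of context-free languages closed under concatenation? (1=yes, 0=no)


CFL closure properties:
  Closed under: union, concatenation, Kleene star
  NOT closed under: intersection, complement
Operation 'concatenation' is in closed list -> Yes (closed)

1


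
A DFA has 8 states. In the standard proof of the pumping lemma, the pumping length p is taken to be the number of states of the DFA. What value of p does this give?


Pumping lemma for regular languages (standard proof):
Take p = |Q|, the number of DFA states.
Any string of length >= |Q| passes through |Q|+1 states while reading its first |Q| symbols,
so by pigeonhole some state repeats, giving the loop that can be pumped.
Here |Q| = 8
Therefore the proof uses p = 8

8


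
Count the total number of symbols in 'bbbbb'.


String: 'bbbbb'
Counting characters:
  'b' appears 5 time(s)
Total length = 0 + 5 = 5

5


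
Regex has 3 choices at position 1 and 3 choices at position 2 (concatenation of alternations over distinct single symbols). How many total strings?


First group: 3 alternatives
Second group: 3 alternatives
Concatenation: each choice from group 1 pairs with each from group 2
Total = 3 x 3 = 9

9


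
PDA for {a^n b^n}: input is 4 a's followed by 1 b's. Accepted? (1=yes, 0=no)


Language requires equal numbers of a's and b's
PDA pushes for each 'a', pops for each 'b'
Number of a's = 4
Number of b's = 1
4 != 1 -> Reject

0


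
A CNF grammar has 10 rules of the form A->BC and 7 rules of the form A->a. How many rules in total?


CNF allows two rule forms:
  A -> BC (binary): 10 rules
  A -> a (terminal): 7 rules
Total = 10 + 7 = 17

17


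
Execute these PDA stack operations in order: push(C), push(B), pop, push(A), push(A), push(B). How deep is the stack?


Tracing stack operations:
  push(C) -> stack = [C], depth=1
  push(B) -> stack = [C,B], depth=2
  pop -> removed B, stack = [C], depth=1
  push(A) -> stack = [C,A], depth=2
  push(A) -> stack = [C,A,A], depth=3
  push(B) -> stack = [C,A,A,B], depth=4
Final depth = 4

4


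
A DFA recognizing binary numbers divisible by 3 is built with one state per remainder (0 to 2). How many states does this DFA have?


Divisibility by 3 is tracked via the remainder mod 3: 0, 1, ..., 2
The construction assigns one state to each remainder
Number of remainders = 3

3


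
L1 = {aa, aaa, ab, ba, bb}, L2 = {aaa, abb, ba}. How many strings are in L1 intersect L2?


L1 = {aa, aaa, ab, ba, bb}
L2 = {aaa, abb, ba}
Checking each string in L1 against L2:
  'aa': in L2? No
  'aaa': in L2? Yes
  'ab': in L2? No
  'ba': in L2? Yes
  'bb': in L2? No
Intersection = {aaa, ba}
|L1 ∩ L2| = 2

2


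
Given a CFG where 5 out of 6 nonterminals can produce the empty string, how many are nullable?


Nonterminals: {S, A, B, C, D, E}
A nonterminal is nullable if it can derive epsilon
Counting nullable nonterminals: 5
Total nullable = 5

5


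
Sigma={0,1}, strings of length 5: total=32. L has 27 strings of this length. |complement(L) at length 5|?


Alphabet: {0,1}
String length: 5
Total strings of length 5 = 2^5 = 32
Strings in L = 27
Complement = total - |L|
= 32 - 27
= 5

5


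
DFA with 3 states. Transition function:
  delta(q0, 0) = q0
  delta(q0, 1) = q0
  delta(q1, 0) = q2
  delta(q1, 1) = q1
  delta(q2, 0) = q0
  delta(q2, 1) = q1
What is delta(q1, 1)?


Looking up transition function:
delta(q1, 1) in the table
Row: q1, Column: 1
Result: q1

q1


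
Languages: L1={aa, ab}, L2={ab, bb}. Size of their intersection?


L1 = {aa, ab}
L2 = {ab, bb}
Checking each string in L1 against L2:
  'aa': in L2? No
  'ab': in L2? Yes
Intersection = {ab}
|L1 ∩ L2| = 1

1


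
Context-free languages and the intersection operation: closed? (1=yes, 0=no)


CFL closure properties:
  Closed under: union, concatenation, Kleene star
  NOT closed under: intersection, complement
Operation 'intersection' is in not-closed list -> No (not closed)

0


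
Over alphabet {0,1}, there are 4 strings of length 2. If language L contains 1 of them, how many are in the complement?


Alphabet: {0,1}
String length: 2
Total strings of length 2 = 2^2 = 4
Strings in L = 1
Complement = total - |L|
= 4 - 1
= 3

3


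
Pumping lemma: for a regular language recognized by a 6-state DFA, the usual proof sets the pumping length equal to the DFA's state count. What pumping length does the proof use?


Pumping lemma for regular languages (standard proof):
Take p = |Q|, the number of DFA states.
Any string of length >= |Q| passes through |Q|+1 states while reading its first |Q| symbols,
so by pigeonhole some state repeats, giving the loop that can be pumped.
Here |Q| = 6
Therefore the proof uses p = 6

6


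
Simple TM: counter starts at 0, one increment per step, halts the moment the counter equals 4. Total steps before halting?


Counter starts at 0. Counting sequence:
  Step 1: counter = 1
  Step 2: counter = 2
  Step 3: counter = 3
  Step 4: counter = 4
Counter reached 4 -> halt
Total steps = 4

4


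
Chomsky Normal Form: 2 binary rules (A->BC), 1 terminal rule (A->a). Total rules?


CNF allows two rule forms:
  A -> BC (binary): 2 rules
  A -> a (terminal): 1 rule
Total = 2 + 1 = 3

3


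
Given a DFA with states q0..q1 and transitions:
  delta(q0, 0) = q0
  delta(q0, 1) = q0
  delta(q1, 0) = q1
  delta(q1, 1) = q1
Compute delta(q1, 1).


Looking up transition function:
delta(q1, 1) in the table
Row: q1, Column: 1
Result: q1

q1


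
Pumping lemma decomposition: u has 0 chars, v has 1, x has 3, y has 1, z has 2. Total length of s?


|s| = |u| + |v| + |x| + |y| + |z|
= 0 + 1 + 3 + 1 + 2
= 1 + 3 + 3
= 4 + 3
= 7

7


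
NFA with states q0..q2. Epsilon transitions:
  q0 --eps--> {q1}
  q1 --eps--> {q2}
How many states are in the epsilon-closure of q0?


Starting from q0
Initialize closure = {q0}
Follow epsilon from q0 -> add q1
Follow epsilon from q1 -> add q2
Final closure: {q0, q1, q2}
Size = 3

3


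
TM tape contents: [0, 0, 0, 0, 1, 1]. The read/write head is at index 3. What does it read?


Tape: [0, 0, 0, 0, 1, 1]
Positions: 0 1 2 3 4 5
Values:    0 0 0 0 1 1
Head at position 3
tape[3] = 0

0


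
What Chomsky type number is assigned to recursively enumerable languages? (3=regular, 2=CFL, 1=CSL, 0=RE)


Chomsky hierarchy levels:
  Type 3: Regular (DFA/NFA/regex)
  Type 2: Context-free (PDA)
  Type 1: Context-sensitive
  Type 0: Recursively enumerable (TM)
'recursively enumerable' corresponds to Type 0

0


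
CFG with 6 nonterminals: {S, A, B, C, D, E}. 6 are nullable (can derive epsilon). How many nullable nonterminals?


Nonterminals: {S, A, B, C, D, E}
A nonterminal is nullable if it can derive epsilon
Counting nullable nonterminals: 6
Total nullable = 6

6


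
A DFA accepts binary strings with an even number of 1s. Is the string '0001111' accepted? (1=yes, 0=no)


DFA has 2 states: q_even (start, accept=yes) and q_odd
Processing string '0001111' character by character:
  Position 0: read '0', 1-count=0 -> q_even (no change)
  Position 1: read '0', 1-count=0 -> q_even (no change)
  Position 2: read '0', 1-count=0 -> q_even (no change)
  Position 3: read '1', 1-count=1 -> q_odd
  Position 4: read '1', 1-count=2 -> q_even
  Position 5: read '1', 1-count=3 -> q_odd
  Position 6: read '1', 1-count=4 -> q_even
Final state: q_even, total 1s = 4 (even); the DFA requires an even count -> accept

1


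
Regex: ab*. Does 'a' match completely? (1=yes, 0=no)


Pattern: ab*
String: 'a'
Pattern requires: exactly one 'a' followed by zero or more 'b's
First char is 'a' -> OK
Rest '': all b's? Yes
Result: 1

1


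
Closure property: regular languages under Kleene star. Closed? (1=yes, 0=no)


Regular languages are closed under:
- Union (DFA product construction)
- Intersection (DFA product construction)
- Complement (swap accept/reject states)
- Concatenation (NFA construction)
- Kleene star (NFA construction)
Kleene star is in this list
Therefore: closed

1


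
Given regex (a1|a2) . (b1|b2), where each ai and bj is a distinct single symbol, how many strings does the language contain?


First group: 2 alternatives
Second group: 2 alternatives
Concatenation: each choice from group 1 pairs with each from group 2
Total = 2 x 2 = 4

4


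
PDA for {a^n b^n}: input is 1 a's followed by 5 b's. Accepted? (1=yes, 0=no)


Language requires equal numbers of a's and b's
PDA pushes for each 'a', pops for each 'b'
Number of a's = 1
Number of b's = 5
1 != 5 -> Reject

0


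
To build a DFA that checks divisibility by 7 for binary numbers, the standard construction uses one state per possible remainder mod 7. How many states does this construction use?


Divisibility by 7 is tracked via the remainder mod 7: 0, 1, ..., 6
The construction assigns one state to each remainder
Number of remainders = 7

7


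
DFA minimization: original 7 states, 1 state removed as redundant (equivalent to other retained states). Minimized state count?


Original DFA: 7 states
Redundant states removed: 1
Minimized states = original - removed
= 7 - 1
= 6

6


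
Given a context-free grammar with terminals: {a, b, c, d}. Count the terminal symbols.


Terminal symbols: a, b, c, d
Counting each: a (#1), b (#2), c (#3), d (#4)
Total = 4

4


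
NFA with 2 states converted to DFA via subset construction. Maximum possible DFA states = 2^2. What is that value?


NFA has 2 states
Subset construction: each DFA state = subset of NFA states
Maximum subsets = 2^2
2^2 = 4

4


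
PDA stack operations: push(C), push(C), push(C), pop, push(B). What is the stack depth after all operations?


Tracing stack operations:
  push(C) -> stack = [C], depth=1
  push(C) -> stack = [C,C], depth=2
  push(C) -> stack = [C,C,C], depth=3
  pop -> removed C, stack = [C,C], depth=2
  push(B) -> stack = [C,C,B], depth=3
Final depth = 3

3


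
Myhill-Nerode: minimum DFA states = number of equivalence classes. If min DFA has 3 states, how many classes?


Myhill-Nerode theorem:
Number of equivalence classes = number of states in minimal DFA
Minimal DFA states = 3
Therefore equivalence classes = 3

3


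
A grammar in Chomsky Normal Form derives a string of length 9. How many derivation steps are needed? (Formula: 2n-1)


Chomsky Normal Form derivation:
String length n = 9
Each step either:
  - Splits a nonterminal into two (n-1 such steps)
  - Converts a nonterminal to terminal (n such steps)
Total = (n-1) + n = 2n - 1
= 2(9) - 1
= 18 - 1
= 17

17


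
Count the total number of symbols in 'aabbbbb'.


String: 'aabbbbb'
Counting characters:
  'a' appears 2 time(s)
  'b' appears 5 time(s)
Total length = 2 + 5 = 7

7


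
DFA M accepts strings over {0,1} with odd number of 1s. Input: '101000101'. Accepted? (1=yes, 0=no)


DFA has 2 states: q_even (start, accept=no) and q_odd
Processing string '101000101' character by character:
  Position 0: read '1', 1-count=1 -> q_odd
  Position 1: read '0', 1-count=1 -> q_odd (no change)
  Position 2: read '1', 1-count=2 -> q_even
  Position 3: read '0', 1-count=2 -> q_even (no change)
  Position 4: read '0', 1-count=2 -> q_even (no change)
  Position 5: read '0', 1-count=2 -> q_even (no change)
  Position 6: read '1', 1-count=3 -> q_odd
  Position 7: read '0', 1-count=3 -> q_odd (no change)
  Position 8: read '1', 1-count=4 -> q_even
Final state: q_even, total 1s = 4 (even); the DFA requires an odd count -> reject

0


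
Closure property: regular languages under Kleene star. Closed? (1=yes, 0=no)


Regular languages are closed under:
- Union (DFA product construction)
- Intersection (DFA product construction)
- Complement (swap accept/reject states)
- Concatenation (NFA construction)
- Kleene star (NFA construction)
Kleene star is in this list
Therefore: closed

1


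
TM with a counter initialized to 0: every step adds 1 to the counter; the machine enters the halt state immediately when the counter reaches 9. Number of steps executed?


Counter starts at 0. Counting sequence:
  Step 1: counter = 1
  Step 2: counter = 2
  Step 3: counter = 3
  Step 4: counter = 4
  Step 5: counter = 5
  Step 6: counter = 6
  ...
  Step 9: counter = 9
Counter reached 9 -> halt
Total steps = 9

9


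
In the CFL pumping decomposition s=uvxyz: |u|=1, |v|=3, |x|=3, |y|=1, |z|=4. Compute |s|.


|s| = |u| + |v| + |x| + |y| + |z|
= 1 + 3 + 3 + 1 + 4
= 4 + 3 + 5
= 7 + 5
= 12

12


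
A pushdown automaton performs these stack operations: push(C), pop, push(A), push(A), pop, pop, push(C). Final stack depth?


Tracing stack operations:
  push(C) -> stack = [C], depth=1
  pop -> removed C, stack = [], depth=0
  push(A) -> stack = [A], depth=1
  push(A) -> stack = [A,A], depth=2
  pop -> removed A, stack = [A], depth=1
  pop -> removed A, stack = [], depth=0
  push(C) -> stack = [C], depth=1
Final depth = 1

1


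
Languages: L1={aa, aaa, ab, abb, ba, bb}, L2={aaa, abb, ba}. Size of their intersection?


L1 = {aa, aaa, ab, abb, ba, bb}
L2 = {aaa, abb, ba}
Checking each string in L1 against L2:
  'aa': in L2? No
  'aaa': in L2? Yes
  'ab': in L2? No
  'abb': in L2? Yes
  'ba': in L2? Yes
  'bb': in L2? No
Intersection = {aaa, abb, ba}
|L1 ∩ L2| = 3

3


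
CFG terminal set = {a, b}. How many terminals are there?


Terminal symbols: a, b
Counting each: a (#1), b (#2)
Total = 2

2


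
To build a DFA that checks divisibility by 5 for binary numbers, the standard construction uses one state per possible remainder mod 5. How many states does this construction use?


Divisibility by 5 is tracked via the remainder mod 5: 0, 1, ..., 4
The construction assigns one state to each remainder
Number of remainders = 5

5


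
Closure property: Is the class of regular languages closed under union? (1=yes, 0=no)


Regular languages are closed under all standard operations:
- Union: Yes (product construction)
- Intersection: Yes (product construction)
- Complement: Yes (swap accept/reject)
- Concatenation: Yes (NFA construction)
Operation: union -> Closed

1


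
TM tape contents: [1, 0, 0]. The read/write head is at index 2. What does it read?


Tape: [1, 0, 0]
Positions: 0 1 2
Values:    1 0 0
Head at position 2
tape[2] = 0

0


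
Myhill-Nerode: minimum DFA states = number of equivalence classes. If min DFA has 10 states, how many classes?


Myhill-Nerode theorem:
Number of equivalence classes = number of states in minimal DFA
Minimal DFA states = 10
Therefore equivalence classes = 10

10


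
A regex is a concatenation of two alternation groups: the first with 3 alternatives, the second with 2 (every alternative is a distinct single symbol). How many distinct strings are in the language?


First group: 3 alternatives
Second group: 2 alternatives
Concatenation: each choice from group 1 pairs with each from group 2
Total = 3 x 2 = 6

6


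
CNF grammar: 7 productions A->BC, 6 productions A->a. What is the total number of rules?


CNF allows two rule forms:
  A -> BC (binary): 7 rules
  A -> a (terminal): 6 rules
Total = 7 + 6 = 13

13


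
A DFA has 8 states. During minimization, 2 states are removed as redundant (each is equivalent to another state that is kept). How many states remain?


Original DFA: 8 states
Redundant states removed: 2
Minimized states = original - removed
= 8 - 2
= 6

6


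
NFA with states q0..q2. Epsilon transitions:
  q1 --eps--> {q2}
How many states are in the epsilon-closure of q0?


Starting from q0
Initialize closure = {q0}
q0 has no outgoing epsilon transitions -> nothing to add
Final closure: {q0}
Size = 1

1


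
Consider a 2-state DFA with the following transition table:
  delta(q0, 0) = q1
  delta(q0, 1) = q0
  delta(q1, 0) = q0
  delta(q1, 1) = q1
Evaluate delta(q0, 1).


Looking up transition function:
delta(q0, 1) in the table
Row: q0, Column: 1
Result: q0

q0


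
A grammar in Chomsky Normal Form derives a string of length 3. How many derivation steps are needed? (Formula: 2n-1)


Chomsky Normal Form derivation:
String length n = 3
Each step either:
  - Splits a nonterminal into two (n-1 such steps)
  - Converts a nonterminal to terminal (n such steps)
Total = (n-1) + n = 2n - 1
= 2(3) - 1
= 6 - 1
= 5

5


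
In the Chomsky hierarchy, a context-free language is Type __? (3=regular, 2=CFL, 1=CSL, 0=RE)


Chomsky hierarchy levels:
  Type 3: Regular (DFA/NFA/regex)
  Type 2: Context-free (PDA)
  Type 1: Context-sensitive
  Type 0: Recursively enumerable (TM)
'context-free' corresponds to Type 2

2


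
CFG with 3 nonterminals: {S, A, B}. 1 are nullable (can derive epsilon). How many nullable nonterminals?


Nonterminals: {S, A, B}
A nonterminal is nullable if it can derive epsilon
Counting nullable nonterminals: 1
Total nullable = 1

1


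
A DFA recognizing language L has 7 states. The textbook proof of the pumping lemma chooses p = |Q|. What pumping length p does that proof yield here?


Pumping lemma for regular languages (standard proof):
Take p = |Q|, the number of DFA states.
Any string of length >= |Q| passes through |Q|+1 states while reading its first |Q| symbols,
so by pigeonhole some state repeats, giving the loop that can be pumped.
Here |Q| = 7
Therefore the proof uses p = 7

7


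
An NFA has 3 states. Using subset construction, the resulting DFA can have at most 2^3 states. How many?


NFA has 3 states
Subset construction: each DFA state = subset of NFA states
Maximum subsets = 2^3
2^3 = 8

8


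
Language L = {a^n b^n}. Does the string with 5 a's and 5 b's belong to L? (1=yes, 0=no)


Language requires equal numbers of a's and b's
PDA pushes for each 'a', pops for each 'b'
Number of a's = 5
Number of b's = 5
5 == 5 -> Accept

1


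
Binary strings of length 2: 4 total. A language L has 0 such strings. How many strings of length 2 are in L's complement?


Alphabet: {0,1}
String length: 2
Total strings of length 2 = 2^2 = 4
Strings in L = 0
Complement = total - |L|
= 4 - 0
= 4

4
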